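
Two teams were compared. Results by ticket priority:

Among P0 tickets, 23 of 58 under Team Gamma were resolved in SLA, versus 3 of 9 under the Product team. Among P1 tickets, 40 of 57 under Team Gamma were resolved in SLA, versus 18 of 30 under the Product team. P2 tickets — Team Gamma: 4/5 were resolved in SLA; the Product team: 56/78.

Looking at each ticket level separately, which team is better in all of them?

Team Gamma

P0: Team Gamma 23/58 = 39.7%, the Product team 3/9 = 33.3% → Team Gamma
P1: Team Gamma 40/57 = 70.2%, the Product team 18/30 = 60.0% → Team Gamma
P2: Team Gamma 4/5 = 80.0%, the Product team 56/78 = 71.8% → Team Gamma
Team Gamma has the higher rate in all 3 groups.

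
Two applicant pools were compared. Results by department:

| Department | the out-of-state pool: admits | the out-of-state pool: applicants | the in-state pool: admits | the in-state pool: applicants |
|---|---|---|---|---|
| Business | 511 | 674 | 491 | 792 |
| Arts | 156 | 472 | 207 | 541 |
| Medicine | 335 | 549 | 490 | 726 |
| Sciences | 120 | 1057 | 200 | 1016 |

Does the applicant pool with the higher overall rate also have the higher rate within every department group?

No

Business: the out-of-state pool 511/674 = 75.8%, the in-state pool 491/792 = 62.0% → the out-of-state pool
Arts: the out-of-state pool 156/472 = 33.1%, the in-state pool 207/541 = 38.3% → the in-state pool
Medicine: the out-of-state pool 335/549 = 61.0%, the in-state pool 490/726 = 67.5% → the in-state pool
Sciences: the out-of-state pool 120/1057 = 11.4%, the in-state pool 200/1016 = 19.7% → the in-state pool
Overall: the out-of-state pool 1122/2752 = 40.8%, the in-state pool 1388/3075 = 45.1% → the in-state pool
Neither sweeps: the out-of-state pool wins 1 of 4 groups, the in-state pool wins 3. The in-state pool wins overall but not every group — no Simpson reversal.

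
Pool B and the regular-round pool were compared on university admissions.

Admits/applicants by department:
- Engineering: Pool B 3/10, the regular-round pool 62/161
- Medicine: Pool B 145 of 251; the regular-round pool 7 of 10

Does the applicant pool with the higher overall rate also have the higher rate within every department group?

No

Engineering: Pool B 3/10 = 30.0%, the regular-round pool 62/161 = 38.5% → the regular-round pool
Medicine: Pool B 145/251 = 57.8%, the regular-round pool 7/10 = 70.0% → the regular-round pool
Overall: Pool B 148/261 = 56.7%, the regular-round pool 69/171 = 40.4% → Pool B
The regular-round pool wins each department group but Pool B wins overall — the comparison reverses. The regular-round pool's applicants skew toward Engineering, which has a lower base rate.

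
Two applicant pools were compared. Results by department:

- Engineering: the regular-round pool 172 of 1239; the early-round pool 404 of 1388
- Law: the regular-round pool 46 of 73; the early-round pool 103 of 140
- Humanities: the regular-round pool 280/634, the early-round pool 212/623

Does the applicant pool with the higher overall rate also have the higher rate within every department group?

No

Engineering: the regular-round pool 172/1239 = 13.9%, the early-round pool 404/1388 = 29.1% → the early-round pool
Law: the regular-round pool 46/73 = 63.0%, the early-round pool 103/140 = 73.6% → the early-round pool
Humanities: the regular-round pool 280/634 = 44.2%, the early-round pool 212/623 = 34.0% → the regular-round pool
Overall: the regular-round pool 498/1946 = 25.6%, the early-round pool 719/2151 = 33.4% → the early-round pool
Neither sweeps: the regular-round pool wins 1 of 3 groups, the early-round pool wins 2. The early-round pool wins overall but not every group — no Simpson reversal.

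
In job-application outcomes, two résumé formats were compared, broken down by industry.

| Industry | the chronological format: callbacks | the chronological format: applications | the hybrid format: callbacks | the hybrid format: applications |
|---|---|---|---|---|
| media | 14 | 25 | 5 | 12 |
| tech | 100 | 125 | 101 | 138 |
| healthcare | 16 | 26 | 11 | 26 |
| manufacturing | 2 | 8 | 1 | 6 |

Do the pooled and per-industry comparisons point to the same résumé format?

Media: the chronological format 14/25 = 56.0%, the hybrid format 5/12 = 41.7% → the chronological format
Tech: the chronological format 100/125 = 80.0%, the hybrid format 101/138 = 73.2% → the chronological format
Healthcare: the chronological format 16/26 = 61.5%, the hybrid format 11/26 = 42.3% → the chronological format
Manufacturing: the chronological format 2/8 = 25.0%, the hybrid format 1/6 = 16.7% → the chronological format
Overall: the chronological format 132/184 = 71.7%, the hybrid format 118/182 = 64.8% → the chronological format
The chronological format wins overall and in every industry group — no reversal.

Yes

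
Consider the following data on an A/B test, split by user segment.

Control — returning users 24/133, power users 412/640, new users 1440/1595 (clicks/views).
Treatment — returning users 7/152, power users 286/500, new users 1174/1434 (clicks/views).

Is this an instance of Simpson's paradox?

No

Returning users: Control 24/133 = 18.0%, Treatment 7/152 = 4.6% → Control
Power users: Control 412/640 = 64.4%, Treatment 286/500 = 57.2% → Control
New users: Control 1440/1595 = 90.3%, Treatment 1174/1434 = 81.9% → Control
Overall: Control 1876/2368 = 79.2%, Treatment 1467/2086 = 70.3% → Control
Control wins overall and in every user group — no reversal.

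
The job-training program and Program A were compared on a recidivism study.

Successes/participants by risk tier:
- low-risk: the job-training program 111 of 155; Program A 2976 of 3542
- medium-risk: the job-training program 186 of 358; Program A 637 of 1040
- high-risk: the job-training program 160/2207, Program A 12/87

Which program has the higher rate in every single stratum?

Program A

Low-risk: the job-training program 111/155 = 71.6%, Program A 2976/3542 = 84.0% → Program A
Medium-risk: the job-training program 186/358 = 52.0%, Program A 637/1040 = 61.2% → Program A
High-risk: the job-training program 160/2207 = 7.2%, Program A 12/87 = 13.8% → Program A
Program A has the higher rate in all 3 groups.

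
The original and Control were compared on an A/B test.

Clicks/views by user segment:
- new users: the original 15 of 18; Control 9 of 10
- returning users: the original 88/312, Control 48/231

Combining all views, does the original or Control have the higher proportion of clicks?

the original

New users: the original 15/18 = 83.3%, Control 9/10 = 90.0% → Control
Returning users: the original 88/312 = 28.2%, Control 48/231 = 20.8% → the original
Overall: the original 103/330 = 31.2%, Control 57/241 = 23.7% → the original
(Neither sweeps every user group, but the original has the higher pooled rate.)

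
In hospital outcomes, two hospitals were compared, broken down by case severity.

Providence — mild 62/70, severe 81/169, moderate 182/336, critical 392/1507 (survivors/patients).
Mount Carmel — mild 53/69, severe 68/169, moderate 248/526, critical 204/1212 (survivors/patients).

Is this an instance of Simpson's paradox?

No

Mild: Providence 62/70 = 88.6%, Mount Carmel 53/69 = 76.8% → Providence
Severe: Providence 81/169 = 47.9%, Mount Carmel 68/169 = 40.2% → Providence
Moderate: Providence 182/336 = 54.2%, Mount Carmel 248/526 = 47.1% → Providence
Critical: Providence 392/1507 = 26.0%, Mount Carmel 204/1212 = 16.8% → Providence
Overall: Providence 717/2082 = 34.4%, Mount Carmel 573/1976 = 29.0% → Providence
Providence wins overall and in every case group — no reversal.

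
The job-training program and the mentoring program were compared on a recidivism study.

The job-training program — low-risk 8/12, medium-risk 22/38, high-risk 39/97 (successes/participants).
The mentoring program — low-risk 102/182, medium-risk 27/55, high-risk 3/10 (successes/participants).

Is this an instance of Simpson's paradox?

Low-risk: the job-training program 8/12 = 66.7%, the mentoring program 102/182 = 56.0% → the job-training program
Medium-risk: the job-training program 22/38 = 57.9%, the mentoring program 27/55 = 49.1% → the job-training program
High-risk: the job-training program 39/97 = 40.2%, the mentoring program 3/10 = 30.0% → the job-training program
Overall: the job-training program 69/147 = 46.9%, the mentoring program 132/247 = 53.4% → the mentoring program
The job-training program wins each risk group but the mentoring program wins overall — the comparison reverses. The job-training program's participants skew toward high-risk, which has a lower base rate.

Yes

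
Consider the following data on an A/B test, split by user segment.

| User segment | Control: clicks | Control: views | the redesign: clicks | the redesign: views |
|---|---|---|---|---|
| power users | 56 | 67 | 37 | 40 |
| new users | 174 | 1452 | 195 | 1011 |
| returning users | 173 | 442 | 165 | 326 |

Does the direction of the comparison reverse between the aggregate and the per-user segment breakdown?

Power users: Control 56/67 = 83.6%, the redesign 37/40 = 92.5% → the redesign
New users: Control 174/1452 = 12.0%, the redesign 195/1011 = 19.3% → the redesign
Returning users: Control 173/442 = 39.1%, the redesign 165/326 = 50.6% → the redesign
Overall: Control 403/1961 = 20.6%, the redesign 397/1377 = 28.8% → the redesign
The redesign wins overall and in every user group — no reversal.

No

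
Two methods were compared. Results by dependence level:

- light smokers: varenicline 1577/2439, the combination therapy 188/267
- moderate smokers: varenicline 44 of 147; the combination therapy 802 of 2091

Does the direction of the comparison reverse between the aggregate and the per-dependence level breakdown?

Light smokers: varenicline 1577/2439 = 64.7%, the combination therapy 188/267 = 70.4% → the combination therapy
Moderate smokers: varenicline 44/147 = 29.9%, the combination therapy 802/2091 = 38.4% → the combination therapy
Overall: varenicline 1621/2586 = 62.7%, the combination therapy 990/2358 = 42.0% → varenicline
The combination therapy wins each dependence group but varenicline wins overall — the comparison reverses. The combination therapy's participants skew toward moderate smokers, which has a lower base rate.

Yes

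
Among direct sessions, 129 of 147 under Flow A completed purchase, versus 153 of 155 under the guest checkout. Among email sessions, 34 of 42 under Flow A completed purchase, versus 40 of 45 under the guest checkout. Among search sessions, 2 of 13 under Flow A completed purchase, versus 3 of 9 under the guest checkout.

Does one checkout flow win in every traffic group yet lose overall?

Direct: Flow A 129/147 = 87.8%, the guest checkout 153/155 = 98.7% → the guest checkout
Email: Flow A 34/42 = 81.0%, the guest checkout 40/45 = 88.9% → the guest checkout
Search: Flow A 2/13 = 15.4%, the guest checkout 3/9 = 33.3% → the guest checkout
Overall: Flow A 165/202 = 81.7%, the guest checkout 196/209 = 93.8% → the guest checkout
The guest checkout wins overall and in every traffic group — no reversal.

No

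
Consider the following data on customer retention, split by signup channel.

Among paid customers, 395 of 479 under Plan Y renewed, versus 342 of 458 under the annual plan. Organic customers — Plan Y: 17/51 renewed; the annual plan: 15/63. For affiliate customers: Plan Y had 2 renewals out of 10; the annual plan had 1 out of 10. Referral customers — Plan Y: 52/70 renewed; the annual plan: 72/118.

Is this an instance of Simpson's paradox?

No

Paid: Plan Y 395/479 = 82.5%, the annual plan 342/458 = 74.7% → Plan Y
Organic: Plan Y 17/51 = 33.3%, the annual plan 15/63 = 23.8% → Plan Y
Affiliate: Plan Y 2/10 = 20.0%, the annual plan 1/10 = 10.0% → Plan Y
Referral: Plan Y 52/70 = 74.3%, the annual plan 72/118 = 61.0% → Plan Y
Overall: Plan Y 466/610 = 76.4%, the annual plan 430/649 = 66.3% → Plan Y
Plan Y wins overall and in every signup group — no reversal.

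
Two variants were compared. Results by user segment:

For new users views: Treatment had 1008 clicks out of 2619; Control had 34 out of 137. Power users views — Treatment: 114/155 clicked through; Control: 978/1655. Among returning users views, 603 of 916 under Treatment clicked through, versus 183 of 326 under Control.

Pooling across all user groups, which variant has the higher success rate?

Control

New users: Treatment 1008/2619 = 38.5%, Control 34/137 = 24.8% → Treatment
Power users: Treatment 114/155 = 73.5%, Control 978/1655 = 59.1% → Treatment
Returning users: Treatment 603/916 = 65.8%, Control 183/326 = 56.1% → Treatment
Overall: Treatment 1725/3690 = 46.7%, Control 1195/2118 = 56.4% → Control
(Treatment wins every user group but Control wins overall — Treatment's views skew toward the low-rate new users group.)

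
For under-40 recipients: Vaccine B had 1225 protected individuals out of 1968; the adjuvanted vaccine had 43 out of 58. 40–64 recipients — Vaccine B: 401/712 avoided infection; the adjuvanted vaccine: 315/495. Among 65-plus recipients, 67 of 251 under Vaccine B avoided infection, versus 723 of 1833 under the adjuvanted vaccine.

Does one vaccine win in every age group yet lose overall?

Under-40: Vaccine B 1225/1968 = 62.2%, the adjuvanted vaccine 43/58 = 74.1% → the adjuvanted vaccine
40–64: Vaccine B 401/712 = 56.3%, the adjuvanted vaccine 315/495 = 63.6% → the adjuvanted vaccine
65-plus: Vaccine B 67/251 = 26.7%, the adjuvanted vaccine 723/1833 = 39.4% → the adjuvanted vaccine
Overall: Vaccine B 1693/2931 = 57.8%, the adjuvanted vaccine 1081/2386 = 45.3% → Vaccine B
The adjuvanted vaccine wins each age group but Vaccine B wins overall — the comparison reverses. The adjuvanted vaccine's recipients skew toward 65-plus, which has a lower base rate.

Yes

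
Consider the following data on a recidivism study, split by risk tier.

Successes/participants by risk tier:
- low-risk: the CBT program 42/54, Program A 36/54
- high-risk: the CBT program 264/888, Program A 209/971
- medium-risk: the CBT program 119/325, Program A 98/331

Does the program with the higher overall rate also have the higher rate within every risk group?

Low-risk: the CBT program 42/54 = 77.8%, Program A 36/54 = 66.7% → the CBT program
High-risk: the CBT program 264/888 = 29.7%, Program A 209/971 = 21.5% → the CBT program
Medium-risk: the CBT program 119/325 = 36.6%, Program A 98/331 = 29.6% → the CBT program
Overall: the CBT program 425/1267 = 33.5%, Program A 343/1356 = 25.3% → the CBT program
The CBT program wins overall and in every risk group — no reversal.

Yes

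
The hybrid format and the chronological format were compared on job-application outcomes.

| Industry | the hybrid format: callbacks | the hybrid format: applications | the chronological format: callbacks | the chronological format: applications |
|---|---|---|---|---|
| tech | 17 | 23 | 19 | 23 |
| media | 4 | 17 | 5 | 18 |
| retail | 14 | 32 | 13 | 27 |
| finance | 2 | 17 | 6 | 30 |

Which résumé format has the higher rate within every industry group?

the chronological format

Tech: the hybrid format 17/23 = 73.9%, the chronological format 19/23 = 82.6% → the chronological format
Media: the hybrid format 4/17 = 23.5%, the chronological format 5/18 = 27.8% → the chronological format
Retail: the hybrid format 14/32 = 43.8%, the chronological format 13/27 = 48.1% → the chronological format
Finance: the hybrid format 2/17 = 11.8%, the chronological format 6/30 = 20.0% → the chronological format
The chronological format has the higher rate in all 4 groups.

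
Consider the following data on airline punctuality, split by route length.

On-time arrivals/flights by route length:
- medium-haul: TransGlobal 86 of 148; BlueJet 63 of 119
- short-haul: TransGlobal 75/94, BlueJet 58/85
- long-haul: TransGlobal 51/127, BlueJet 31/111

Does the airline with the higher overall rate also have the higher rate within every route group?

Medium-haul: TransGlobal 86/148 = 58.1%, BlueJet 63/119 = 52.9% → TransGlobal
Short-haul: TransGlobal 75/94 = 79.8%, BlueJet 58/85 = 68.2% → TransGlobal
Long-haul: TransGlobal 51/127 = 40.2%, BlueJet 31/111 = 27.9% → TransGlobal
Overall: TransGlobal 212/369 = 57.5%, BlueJet 152/315 = 48.3% → TransGlobal
TransGlobal wins overall and in every route group — no reversal.

Yes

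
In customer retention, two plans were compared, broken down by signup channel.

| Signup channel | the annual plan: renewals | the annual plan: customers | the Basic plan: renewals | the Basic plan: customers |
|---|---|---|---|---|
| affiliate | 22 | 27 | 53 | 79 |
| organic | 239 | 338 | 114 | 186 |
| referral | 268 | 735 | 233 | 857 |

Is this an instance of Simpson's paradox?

Affiliate: the annual plan 22/27 = 81.5%, the Basic plan 53/79 = 67.1% → the annual plan
Organic: the annual plan 239/338 = 70.7%, the Basic plan 114/186 = 61.3% → the annual plan
Referral: the annual plan 268/735 = 36.5%, the Basic plan 233/857 = 27.2% → the annual plan
Overall: the annual plan 529/1100 = 48.1%, the Basic plan 400/1122 = 35.7% → the annual plan
The annual plan wins overall and in every signup group — no reversal.

No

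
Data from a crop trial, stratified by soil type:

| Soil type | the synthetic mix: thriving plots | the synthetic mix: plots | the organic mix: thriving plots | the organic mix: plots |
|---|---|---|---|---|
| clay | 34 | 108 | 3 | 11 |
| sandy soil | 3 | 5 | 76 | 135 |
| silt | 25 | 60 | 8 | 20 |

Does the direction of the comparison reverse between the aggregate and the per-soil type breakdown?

Yes

Clay: the synthetic mix 34/108 = 31.5%, the organic mix 3/11 = 27.3% → the synthetic mix
Sandy soil: the synthetic mix 3/5 = 60.0%, the organic mix 76/135 = 56.3% → the synthetic mix
Silt: the synthetic mix 25/60 = 41.7%, the organic mix 8/20 = 40.0% → the synthetic mix
Overall: the synthetic mix 62/173 = 35.8%, the organic mix 87/166 = 52.4% → the organic mix
The synthetic mix wins each soil group but the organic mix wins overall — the comparison reverses. The synthetic mix's plots skew toward clay, which has a lower base rate.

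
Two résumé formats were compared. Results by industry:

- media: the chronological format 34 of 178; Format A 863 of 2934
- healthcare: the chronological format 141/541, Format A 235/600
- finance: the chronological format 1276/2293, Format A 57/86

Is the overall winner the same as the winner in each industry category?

Media: the chronological format 34/178 = 19.1%, Format A 863/2934 = 29.4% → Format A
Healthcare: the chronological format 141/541 = 26.1%, Format A 235/600 = 39.2% → Format A
Finance: the chronological format 1276/2293 = 55.6%, Format A 57/86 = 66.3% → Format A
Overall: the chronological format 1451/3012 = 48.2%, Format A 1155/3620 = 31.9% → the chronological format
Format A wins each industry group but the chronological format wins overall — the comparison reverses. Format A's applications skew toward media, which has a lower base rate.

No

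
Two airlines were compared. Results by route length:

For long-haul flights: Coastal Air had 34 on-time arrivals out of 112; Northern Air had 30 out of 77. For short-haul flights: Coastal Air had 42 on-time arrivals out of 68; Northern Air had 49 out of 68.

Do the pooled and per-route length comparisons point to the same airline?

Yes

Long-haul: Coastal Air 34/112 = 30.4%, Northern Air 30/77 = 39.0% → Northern Air
Short-haul: Coastal Air 42/68 = 61.8%, Northern Air 49/68 = 72.1% → Northern Air
Overall: Coastal Air 76/180 = 42.2%, Northern Air 79/145 = 54.5% → Northern Air
Northern Air wins overall and in every route group — no reversal.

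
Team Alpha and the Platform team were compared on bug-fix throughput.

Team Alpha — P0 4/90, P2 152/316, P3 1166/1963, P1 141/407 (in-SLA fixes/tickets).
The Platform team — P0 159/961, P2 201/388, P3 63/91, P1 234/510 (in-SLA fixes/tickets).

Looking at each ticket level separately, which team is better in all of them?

the Platform team

P0: Team Alpha 4/90 = 4.4%, the Platform team 159/961 = 16.5% → the Platform team
P2: Team Alpha 152/316 = 48.1%, the Platform team 201/388 = 51.8% → the Platform team
P3: Team Alpha 1166/1963 = 59.4%, the Platform team 63/91 = 69.2% → the Platform team
P1: Team Alpha 141/407 = 34.6%, the Platform team 234/510 = 45.9% → the Platform team
The Platform team has the higher rate in all 4 groups.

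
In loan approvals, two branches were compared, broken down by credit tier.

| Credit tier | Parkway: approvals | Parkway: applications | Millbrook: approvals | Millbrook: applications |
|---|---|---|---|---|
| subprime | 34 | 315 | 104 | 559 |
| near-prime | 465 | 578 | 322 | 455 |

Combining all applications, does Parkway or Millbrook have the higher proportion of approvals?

Subprime: Parkway 34/315 = 10.8%, Millbrook 104/559 = 18.6% → Millbrook
Near-prime: Parkway 465/578 = 80.4%, Millbrook 322/455 = 70.8% → Parkway
Overall: Parkway 499/893 = 55.9%, Millbrook 426/1014 = 42.0% → Parkway
(Neither sweeps every credit group, but Parkway has the higher pooled rate.)

Parkway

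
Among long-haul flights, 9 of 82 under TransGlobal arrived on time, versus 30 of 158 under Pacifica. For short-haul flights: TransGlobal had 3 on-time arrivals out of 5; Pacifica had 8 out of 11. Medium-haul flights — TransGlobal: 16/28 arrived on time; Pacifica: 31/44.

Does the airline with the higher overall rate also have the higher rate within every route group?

Yes

Long-haul: TransGlobal 9/82 = 11.0%, Pacifica 30/158 = 19.0% → Pacifica
Short-haul: TransGlobal 3/5 = 60.0%, Pacifica 8/11 = 72.7% → Pacifica
Medium-haul: TransGlobal 16/28 = 57.1%, Pacifica 31/44 = 70.5% → Pacifica
Overall: TransGlobal 28/115 = 24.3%, Pacifica 69/213 = 32.4% → Pacifica
Pacifica wins overall and in every route group — no reversal.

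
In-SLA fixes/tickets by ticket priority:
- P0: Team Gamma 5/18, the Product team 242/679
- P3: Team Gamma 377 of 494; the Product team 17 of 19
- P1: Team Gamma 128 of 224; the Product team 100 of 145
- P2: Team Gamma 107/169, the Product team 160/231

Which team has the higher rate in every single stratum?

P0: Team Gamma 5/18 = 27.8%, the Product team 242/679 = 35.6% → the Product team
P3: Team Gamma 377/494 = 76.3%, the Product team 17/19 = 89.5% → the Product team
P1: Team Gamma 128/224 = 57.1%, the Product team 100/145 = 69.0% → the Product team
P2: Team Gamma 107/169 = 63.3%, the Product team 160/231 = 69.3% → the Product team
The Product team has the higher rate in all 4 groups.

the Product team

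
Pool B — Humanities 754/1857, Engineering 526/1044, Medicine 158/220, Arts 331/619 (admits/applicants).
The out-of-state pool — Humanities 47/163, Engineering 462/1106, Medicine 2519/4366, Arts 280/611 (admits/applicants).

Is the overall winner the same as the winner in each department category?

Humanities: Pool B 754/1857 = 40.6%, the out-of-state pool 47/163 = 28.8% → Pool B
Engineering: Pool B 526/1044 = 50.4%, the out-of-state pool 462/1106 = 41.8% → Pool B
Medicine: Pool B 158/220 = 71.8%, the out-of-state pool 2519/4366 = 57.7% → Pool B
Arts: Pool B 331/619 = 53.5%, the out-of-state pool 280/611 = 45.8% → Pool B
Overall: Pool B 1769/3740 = 47.3%, the out-of-state pool 3308/6246 = 53.0% → the out-of-state pool
Pool B wins each department group but the out-of-state pool wins overall — the comparison reverses. Pool B's applicants skew toward Humanities, which has a lower base rate.

No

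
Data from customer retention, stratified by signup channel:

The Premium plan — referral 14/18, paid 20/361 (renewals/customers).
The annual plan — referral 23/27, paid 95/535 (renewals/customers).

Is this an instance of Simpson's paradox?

No

Referral: the Premium plan 14/18 = 77.8%, the annual plan 23/27 = 85.2% → the annual plan
Paid: the Premium plan 20/361 = 5.5%, the annual plan 95/535 = 17.8% → the annual plan
Overall: the Premium plan 34/379 = 9.0%, the annual plan 118/562 = 21.0% → the annual plan
The annual plan wins overall and in every signup group — no reversal.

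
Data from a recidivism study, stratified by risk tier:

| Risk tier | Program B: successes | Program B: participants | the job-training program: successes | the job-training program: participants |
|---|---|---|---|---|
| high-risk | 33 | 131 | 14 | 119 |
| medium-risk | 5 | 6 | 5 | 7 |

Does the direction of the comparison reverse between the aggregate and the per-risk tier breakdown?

No

High-risk: Program B 33/131 = 25.2%, the job-training program 14/119 = 11.8% → Program B
Medium-risk: Program B 5/6 = 83.3%, the job-training program 5/7 = 71.4% → Program B
Overall: Program B 38/137 = 27.7%, the job-training program 19/126 = 15.1% → Program B
Program B wins overall and in every risk group — no reversal.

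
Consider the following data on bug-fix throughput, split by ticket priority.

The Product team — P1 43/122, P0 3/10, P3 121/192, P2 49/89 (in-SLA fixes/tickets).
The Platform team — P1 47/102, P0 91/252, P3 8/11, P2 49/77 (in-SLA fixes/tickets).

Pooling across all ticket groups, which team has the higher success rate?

P1: the Product team 43/122 = 35.2%, the Platform team 47/102 = 46.1% → the Platform team
P0: the Product team 3/10 = 30.0%, the Platform team 91/252 = 36.1% → the Platform team
P3: the Product team 121/192 = 63.0%, the Platform team 8/11 = 72.7% → the Platform team
P2: the Product team 49/89 = 55.1%, the Platform team 49/77 = 63.6% → the Platform team
Overall: the Product team 216/413 = 52.3%, the Platform team 195/442 = 44.1% → the Product team
(The Platform team wins every ticket group but the Product team wins overall — the Platform team's tickets skew toward the low-rate P0 group.)

the Product team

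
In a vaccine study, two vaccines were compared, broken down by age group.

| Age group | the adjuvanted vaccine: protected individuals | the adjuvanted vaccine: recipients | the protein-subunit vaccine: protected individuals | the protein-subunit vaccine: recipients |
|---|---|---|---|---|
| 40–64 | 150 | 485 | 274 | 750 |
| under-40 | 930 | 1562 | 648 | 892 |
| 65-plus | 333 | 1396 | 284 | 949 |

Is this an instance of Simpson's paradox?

40–64: the adjuvanted vaccine 150/485 = 30.9%, the protein-subunit vaccine 274/750 = 36.5% → the protein-subunit vaccine
Under-40: the adjuvanted vaccine 930/1562 = 59.5%, the protein-subunit vaccine 648/892 = 72.6% → the protein-subunit vaccine
65-plus: the adjuvanted vaccine 333/1396 = 23.9%, the protein-subunit vaccine 284/949 = 29.9% → the protein-subunit vaccine
Overall: the adjuvanted vaccine 1413/3443 = 41.0%, the protein-subunit vaccine 1206/2591 = 46.5% → the protein-subunit vaccine
The protein-subunit vaccine wins overall and in every age group — no reversal.

No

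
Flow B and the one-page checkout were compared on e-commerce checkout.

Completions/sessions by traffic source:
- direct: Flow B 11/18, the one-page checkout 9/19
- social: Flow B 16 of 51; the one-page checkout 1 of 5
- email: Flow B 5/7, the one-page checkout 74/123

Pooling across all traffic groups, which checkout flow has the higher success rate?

Direct: Flow B 11/18 = 61.1%, the one-page checkout 9/19 = 47.4% → Flow B
Social: Flow B 16/51 = 31.4%, the one-page checkout 1/5 = 20.0% → Flow B
Email: Flow B 5/7 = 71.4%, the one-page checkout 74/123 = 60.2% → Flow B
Overall: Flow B 32/76 = 42.1%, the one-page checkout 84/147 = 57.1% → the one-page checkout
(Flow B wins every traffic group but the one-page checkout wins overall — Flow B's sessions skew toward the low-rate social group.)

the one-page checkout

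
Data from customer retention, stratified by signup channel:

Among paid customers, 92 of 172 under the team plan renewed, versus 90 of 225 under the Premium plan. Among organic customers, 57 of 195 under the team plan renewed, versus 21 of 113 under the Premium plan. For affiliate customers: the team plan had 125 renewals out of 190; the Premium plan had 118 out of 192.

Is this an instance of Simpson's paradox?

No

Paid: the team plan 92/172 = 53.5%, the Premium plan 90/225 = 40.0% → the team plan
Organic: the team plan 57/195 = 29.2%, the Premium plan 21/113 = 18.6% → the team plan
Affiliate: the team plan 125/190 = 65.8%, the Premium plan 118/192 = 61.5% → the team plan
Overall: the team plan 274/557 = 49.2%, the Premium plan 229/530 = 43.2% → the team plan
The team plan wins overall and in every signup group — no reversal.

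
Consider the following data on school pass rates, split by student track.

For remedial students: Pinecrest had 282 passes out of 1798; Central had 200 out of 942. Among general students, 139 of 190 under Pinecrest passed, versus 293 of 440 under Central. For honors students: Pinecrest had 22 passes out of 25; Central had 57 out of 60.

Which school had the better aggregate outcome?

Central

Remedial: Pinecrest 282/1798 = 15.7%, Central 200/942 = 21.2% → Central
General: Pinecrest 139/190 = 73.2%, Central 293/440 = 66.6% → Pinecrest
Honors: Pinecrest 22/25 = 88.0%, Central 57/60 = 95.0% → Central
Overall: Pinecrest 443/2013 = 22.0%, Central 550/1442 = 38.1% → Central
(Neither sweeps every student group, but Central has the higher pooled rate.)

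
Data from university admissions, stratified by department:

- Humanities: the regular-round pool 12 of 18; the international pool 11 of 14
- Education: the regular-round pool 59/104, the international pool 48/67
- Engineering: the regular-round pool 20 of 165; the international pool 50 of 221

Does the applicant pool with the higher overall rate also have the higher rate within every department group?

Yes

Humanities: the regular-round pool 12/18 = 66.7%, the international pool 11/14 = 78.6% → the international pool
Education: the regular-round pool 59/104 = 56.7%, the international pool 48/67 = 71.6% → the international pool
Engineering: the regular-round pool 20/165 = 12.1%, the international pool 50/221 = 22.6% → the international pool
Overall: the regular-round pool 91/287 = 31.7%, the international pool 109/302 = 36.1% → the international pool
The international pool wins overall and in every department group — no reversal.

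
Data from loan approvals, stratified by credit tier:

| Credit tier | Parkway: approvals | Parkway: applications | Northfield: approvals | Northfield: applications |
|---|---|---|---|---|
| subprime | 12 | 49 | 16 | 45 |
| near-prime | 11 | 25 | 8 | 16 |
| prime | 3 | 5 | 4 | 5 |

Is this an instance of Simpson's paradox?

No

Subprime: Parkway 12/49 = 24.5%, Northfield 16/45 = 35.6% → Northfield
Near-prime: Parkway 11/25 = 44.0%, Northfield 8/16 = 50.0% → Northfield
Prime: Parkway 3/5 = 60.0%, Northfield 4/5 = 80.0% → Northfield
Overall: Parkway 26/79 = 32.9%, Northfield 28/66 = 42.4% → Northfield
Northfield wins overall and in every credit group — no reversal.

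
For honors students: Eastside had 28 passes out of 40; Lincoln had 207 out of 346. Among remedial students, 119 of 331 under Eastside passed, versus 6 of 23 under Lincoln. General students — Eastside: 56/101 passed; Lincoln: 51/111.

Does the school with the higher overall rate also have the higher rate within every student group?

Honors: Eastside 28/40 = 70.0%, Lincoln 207/346 = 59.8% → Eastside
Remedial: Eastside 119/331 = 36.0%, Lincoln 6/23 = 26.1% → Eastside
General: Eastside 56/101 = 55.4%, Lincoln 51/111 = 45.9% → Eastside
Overall: Eastside 203/472 = 43.0%, Lincoln 264/480 = 55.0% → Lincoln
Eastside wins each student group but Lincoln wins overall — the comparison reverses. Eastside's students skew toward remedial, which has a lower base rate.

No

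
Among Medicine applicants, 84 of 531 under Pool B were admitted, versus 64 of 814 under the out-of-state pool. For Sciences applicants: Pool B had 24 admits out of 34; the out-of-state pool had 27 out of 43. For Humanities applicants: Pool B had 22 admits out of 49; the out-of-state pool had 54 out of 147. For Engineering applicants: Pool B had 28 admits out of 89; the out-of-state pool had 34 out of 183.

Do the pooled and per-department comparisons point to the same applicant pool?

Yes

Medicine: Pool B 84/531 = 15.8%, the out-of-state pool 64/814 = 7.9% → Pool B
Sciences: Pool B 24/34 = 70.6%, the out-of-state pool 27/43 = 62.8% → Pool B
Humanities: Pool B 22/49 = 44.9%, the out-of-state pool 54/147 = 36.7% → Pool B
Engineering: Pool B 28/89 = 31.5%, the out-of-state pool 34/183 = 18.6% → Pool B
Overall: Pool B 158/703 = 22.5%, the out-of-state pool 179/1187 = 15.1% → Pool B
Pool B wins overall and in every department group — no reversal.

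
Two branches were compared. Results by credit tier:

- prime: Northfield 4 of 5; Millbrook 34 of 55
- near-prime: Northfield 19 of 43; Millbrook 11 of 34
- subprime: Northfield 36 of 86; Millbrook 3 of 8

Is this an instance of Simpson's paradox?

Yes

Prime: Northfield 4/5 = 80.0%, Millbrook 34/55 = 61.8% → Northfield
Near-prime: Northfield 19/43 = 44.2%, Millbrook 11/34 = 32.4% → Northfield
Subprime: Northfield 36/86 = 41.9%, Millbrook 3/8 = 37.5% → Northfield
Overall: Northfield 59/134 = 44.0%, Millbrook 48/97 = 49.5% → Millbrook
Northfield wins each credit group but Millbrook wins overall — the comparison reverses. Northfield's applications skew toward subprime, which has a lower base rate.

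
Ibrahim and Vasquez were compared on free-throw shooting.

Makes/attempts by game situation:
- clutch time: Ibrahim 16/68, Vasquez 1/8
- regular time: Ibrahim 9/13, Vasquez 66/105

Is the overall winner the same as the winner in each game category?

Clutch time: Ibrahim 16/68 = 23.5%, Vasquez 1/8 = 12.5% → Ibrahim
Regular time: Ibrahim 9/13 = 69.2%, Vasquez 66/105 = 62.9% → Ibrahim
Overall: Ibrahim 25/81 = 30.9%, Vasquez 67/113 = 59.3% → Vasquez
Ibrahim wins each game group but Vasquez wins overall — the comparison reverses. Ibrahim's attempts skew toward clutch time, which has a lower base rate.

No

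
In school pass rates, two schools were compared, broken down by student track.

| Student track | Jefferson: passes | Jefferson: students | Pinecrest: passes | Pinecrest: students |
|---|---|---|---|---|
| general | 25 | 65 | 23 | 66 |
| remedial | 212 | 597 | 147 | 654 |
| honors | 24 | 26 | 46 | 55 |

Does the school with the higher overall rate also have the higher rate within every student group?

Yes

General: Jefferson 25/65 = 38.5%, Pinecrest 23/66 = 34.8% → Jefferson
Remedial: Jefferson 212/597 = 35.5%, Pinecrest 147/654 = 22.5% → Jefferson
Honors: Jefferson 24/26 = 92.3%, Pinecrest 46/55 = 83.6% → Jefferson
Overall: Jefferson 261/688 = 37.9%, Pinecrest 216/775 = 27.9% → Jefferson
Jefferson wins overall and in every student group — no reversal.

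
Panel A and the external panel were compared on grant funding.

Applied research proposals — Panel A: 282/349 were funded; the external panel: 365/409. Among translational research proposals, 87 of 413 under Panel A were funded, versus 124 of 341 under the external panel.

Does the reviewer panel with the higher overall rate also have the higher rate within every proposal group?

Applied research: Panel A 282/349 = 80.8%, the external panel 365/409 = 89.2% → the external panel
Translational research: Panel A 87/413 = 21.1%, the external panel 124/341 = 36.4% → the external panel
Overall: Panel A 369/762 = 48.4%, the external panel 489/750 = 65.2% → the external panel
The external panel wins overall and in every proposal group — no reversal.

Yes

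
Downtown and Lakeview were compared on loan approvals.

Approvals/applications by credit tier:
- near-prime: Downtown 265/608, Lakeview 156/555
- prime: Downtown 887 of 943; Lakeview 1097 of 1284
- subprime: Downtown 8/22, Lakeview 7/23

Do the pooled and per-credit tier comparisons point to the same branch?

Near-prime: Downtown 265/608 = 43.6%, Lakeview 156/555 = 28.1% → Downtown
Prime: Downtown 887/943 = 94.1%, Lakeview 1097/1284 = 85.4% → Downtown
Subprime: Downtown 8/22 = 36.4%, Lakeview 7/23 = 30.4% → Downtown
Overall: Downtown 1160/1573 = 73.7%, Lakeview 1260/1862 = 67.7% → Downtown
Downtown wins overall and in every credit group — no reversal.

Yes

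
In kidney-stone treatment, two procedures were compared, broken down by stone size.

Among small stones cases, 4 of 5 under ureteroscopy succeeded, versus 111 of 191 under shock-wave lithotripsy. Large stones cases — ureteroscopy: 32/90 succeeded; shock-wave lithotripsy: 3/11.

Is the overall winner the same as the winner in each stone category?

No

Small stones: ureteroscopy 4/5 = 80.0%, shock-wave lithotripsy 111/191 = 58.1% → ureteroscopy
Large stones: ureteroscopy 32/90 = 35.6%, shock-wave lithotripsy 3/11 = 27.3% → ureteroscopy
Overall: ureteroscopy 36/95 = 37.9%, shock-wave lithotripsy 114/202 = 56.4% → shock-wave lithotripsy
Ureteroscopy wins each stone group but shock-wave lithotripsy wins overall — the comparison reverses. Ureteroscopy's cases skew toward large stones, which has a lower base rate.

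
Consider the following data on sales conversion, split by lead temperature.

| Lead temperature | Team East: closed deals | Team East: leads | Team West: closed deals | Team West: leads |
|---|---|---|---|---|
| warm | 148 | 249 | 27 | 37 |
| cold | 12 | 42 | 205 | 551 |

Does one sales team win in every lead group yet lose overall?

Warm: Team East 148/249 = 59.4%, Team West 27/37 = 73.0% → Team West
Cold: Team East 12/42 = 28.6%, Team West 205/551 = 37.2% → Team West
Overall: Team East 160/291 = 55.0%, Team West 232/588 = 39.5% → Team East
Team West wins each lead group but Team East wins overall — the comparison reverses. Team West's leads skew toward cold, which has a lower base rate.

Yes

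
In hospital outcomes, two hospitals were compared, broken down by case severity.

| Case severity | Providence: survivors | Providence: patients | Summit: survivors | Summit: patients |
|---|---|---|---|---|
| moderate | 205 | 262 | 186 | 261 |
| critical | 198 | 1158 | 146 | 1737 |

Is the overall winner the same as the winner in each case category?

Yes

Moderate: Providence 205/262 = 78.2%, Summit 186/261 = 71.3% → Providence
Critical: Providence 198/1158 = 17.1%, Summit 146/1737 = 8.4% → Providence
Overall: Providence 403/1420 = 28.4%, Summit 332/1998 = 16.6% → Providence
Providence wins overall and in every case group — no reversal.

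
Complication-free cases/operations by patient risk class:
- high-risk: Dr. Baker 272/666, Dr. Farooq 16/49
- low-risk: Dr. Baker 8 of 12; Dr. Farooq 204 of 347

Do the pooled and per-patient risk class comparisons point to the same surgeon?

High-risk: Dr. Baker 272/666 = 40.8%, Dr. Farooq 16/49 = 32.7% → Dr. Baker
Low-risk: Dr. Baker 8/12 = 66.7%, Dr. Farooq 204/347 = 58.8% → Dr. Baker
Overall: Dr. Baker 280/678 = 41.3%, Dr. Farooq 220/396 = 55.6% → Dr. Farooq
Dr. Baker wins each patient risk group but Dr. Farooq wins overall — the comparison reverses. Dr. Baker's operations skew toward high-risk, which has a lower base rate.

No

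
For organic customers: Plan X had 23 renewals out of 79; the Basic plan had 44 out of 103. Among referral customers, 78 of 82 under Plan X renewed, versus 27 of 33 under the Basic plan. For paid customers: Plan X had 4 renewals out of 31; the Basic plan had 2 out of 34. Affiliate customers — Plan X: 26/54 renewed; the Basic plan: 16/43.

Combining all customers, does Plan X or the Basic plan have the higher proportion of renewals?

Organic: Plan X 23/79 = 29.1%, the Basic plan 44/103 = 42.7% → the Basic plan
Referral: Plan X 78/82 = 95.1%, the Basic plan 27/33 = 81.8% → Plan X
Paid: Plan X 4/31 = 12.9%, the Basic plan 2/34 = 5.9% → Plan X
Affiliate: Plan X 26/54 = 48.1%, the Basic plan 16/43 = 37.2% → Plan X
Overall: Plan X 131/246 = 53.3%, the Basic plan 89/213 = 41.8% → Plan X
(Neither sweeps every signup group, but Plan X has the higher pooled rate.)

Plan X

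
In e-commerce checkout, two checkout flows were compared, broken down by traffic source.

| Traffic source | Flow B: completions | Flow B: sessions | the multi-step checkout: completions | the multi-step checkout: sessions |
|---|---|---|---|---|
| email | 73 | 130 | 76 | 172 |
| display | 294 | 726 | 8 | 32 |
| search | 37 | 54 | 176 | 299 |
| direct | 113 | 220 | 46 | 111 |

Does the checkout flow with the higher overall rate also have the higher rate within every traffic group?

Email: Flow B 73/130 = 56.2%, the multi-step checkout 76/172 = 44.2% → Flow B
Display: Flow B 294/726 = 40.5%, the multi-step checkout 8/32 = 25.0% → Flow B
Search: Flow B 37/54 = 68.5%, the multi-step checkout 176/299 = 58.9% → Flow B
Direct: Flow B 113/220 = 51.4%, the multi-step checkout 46/111 = 41.4% → Flow B
Overall: Flow B 517/1130 = 45.8%, the multi-step checkout 306/614 = 49.8% → the multi-step checkout
Flow B wins each traffic group but the multi-step checkout wins overall — the comparison reverses. Flow B's sessions skew toward display, which has a lower base rate.

No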